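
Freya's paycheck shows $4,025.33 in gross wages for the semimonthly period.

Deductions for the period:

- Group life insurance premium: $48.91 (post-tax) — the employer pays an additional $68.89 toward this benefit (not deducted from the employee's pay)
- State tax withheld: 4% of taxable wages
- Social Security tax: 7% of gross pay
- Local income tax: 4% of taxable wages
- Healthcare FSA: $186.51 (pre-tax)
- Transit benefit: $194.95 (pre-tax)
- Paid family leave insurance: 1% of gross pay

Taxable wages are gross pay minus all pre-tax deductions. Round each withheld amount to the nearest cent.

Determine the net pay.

Healthcare FSA: $186.51
Transit benefit: $194.95
Pre-tax total = $186.51 + $194.95 = $381.46
Taxable wages = $4,025.33 − $381.46 = $3,643.87
State tax withheld: $3,643.87 × 0.04 = $145.75
Local income tax: $3,643.87 × 0.04 = $145.75
Social Security tax: $4,025.33 × 0.07 = $281.77
Paid family leave insurance: $4,025.33 × 0.01 = $40.25
Group life insurance premium: $48.91
(Employer's $68.89 toward group life insurance premium is not withheld from the employee.)
Total deductions = $186.51 + $194.95 + $145.75 + $145.75 + $281.77 + $40.25 + $48.91 = $1,043.89
Net pay = $4,025.33 − $1,043.89 = $2,981.44

$2,981.44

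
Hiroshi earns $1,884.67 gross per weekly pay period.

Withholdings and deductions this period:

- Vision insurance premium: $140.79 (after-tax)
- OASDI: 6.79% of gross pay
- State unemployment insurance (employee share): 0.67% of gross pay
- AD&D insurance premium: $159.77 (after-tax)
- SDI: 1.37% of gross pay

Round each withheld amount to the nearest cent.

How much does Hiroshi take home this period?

$1,417.69

SDI: $1,884.67 × 0.0137 = $25.82
OASDI: $1,884.67 × 0.0679 = $127.97
State unemployment insurance (employee share): $1,884.67 × 0.0067 = $12.63
Vision insurance premium: $140.79
AD&D insurance premium: $159.77
Total deductions = $25.82 + $127.97 + $12.63 + $140.79 + $159.77 = $466.98
Net pay = $1,884.67 − $466.98 = $1,417.69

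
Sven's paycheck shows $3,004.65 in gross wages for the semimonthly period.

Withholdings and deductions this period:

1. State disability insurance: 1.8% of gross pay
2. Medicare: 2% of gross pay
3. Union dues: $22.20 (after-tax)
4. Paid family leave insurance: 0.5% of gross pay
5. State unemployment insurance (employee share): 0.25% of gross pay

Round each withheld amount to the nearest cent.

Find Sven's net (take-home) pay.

Medicare: $3,004.65 × 0.02 = $60.09
State unemployment insurance (employee share): $3,004.65 × 0.0025 = $7.51
State disability insurance: $3,004.65 × 0.018 = $54.08
Paid family leave insurance: $3,004.65 × 0.005 = $15.02
Union dues: $22.20
Total deductions = $60.09 + $7.51 + $54.08 + $15.02 + $22.20 = $158.90
Net pay = $3,004.65 − $158.90 = $2,845.75

$2,845.75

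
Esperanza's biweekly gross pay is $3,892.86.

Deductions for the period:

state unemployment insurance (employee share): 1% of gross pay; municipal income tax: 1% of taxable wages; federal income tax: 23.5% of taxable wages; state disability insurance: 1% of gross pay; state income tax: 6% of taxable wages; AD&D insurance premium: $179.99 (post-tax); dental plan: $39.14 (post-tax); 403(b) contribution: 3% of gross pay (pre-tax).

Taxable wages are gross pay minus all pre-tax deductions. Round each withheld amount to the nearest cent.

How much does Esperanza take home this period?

403(b) contribution: $3,892.86 × 0.03 = $116.79
Taxable wages = $3,892.86 − $116.79 = $3,776.07
State income tax: $3,776.07 × 0.06 = $226.56
Federal income tax: $3,776.07 × 0.235 = $887.38
Municipal income tax: $3,776.07 × 0.01 = $37.76
State disability insurance: $3,892.86 × 0.01 = $38.93
State unemployment insurance (employee share): $3,892.86 × 0.01 = $38.93
Dental plan: $39.14
AD&D insurance premium: $179.99
Total deductions = $116.79 + $226.56 + $887.38 + $37.76 + $38.93 + $38.93 + $39.14 + $179.99 = $1,565.48
Net pay = $3,892.86 − $1,565.48 = $2,327.38

$2,327.38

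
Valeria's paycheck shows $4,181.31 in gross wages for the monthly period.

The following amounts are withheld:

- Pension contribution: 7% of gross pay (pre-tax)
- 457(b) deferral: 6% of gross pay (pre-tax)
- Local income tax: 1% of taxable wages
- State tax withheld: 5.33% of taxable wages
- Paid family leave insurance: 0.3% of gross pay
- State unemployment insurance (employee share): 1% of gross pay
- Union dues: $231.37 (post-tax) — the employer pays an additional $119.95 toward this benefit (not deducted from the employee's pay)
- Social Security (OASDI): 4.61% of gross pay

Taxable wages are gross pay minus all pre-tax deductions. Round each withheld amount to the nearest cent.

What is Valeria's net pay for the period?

457(b) deferral: $4,181.31 × 0.06 = $250.88
Pension contribution: $4,181.31 × 0.07 = $292.69
Pre-tax total = $250.88 + $292.69 = $543.57
Taxable wages = $4,181.31 − $543.57 = $3,637.74
State tax withheld: $3,637.74 × 0.0533 = $193.89
Local income tax: $3,637.74 × 0.01 = $36.38
State unemployment insurance (employee share): $4,181.31 × 0.01 = $41.81
Paid family leave insurance: $4,181.31 × 0.003 = $12.54
Social Security (OASDI): $4,181.31 × 0.0461 = $192.76
Union dues: $231.37
(Employer's $119.95 toward union dues is not withheld from the employee.)
Total deductions = $250.88 + $292.69 + $193.89 + $36.38 + $41.81 + $12.54 + $192.76 + $231.37 = $1,252.32
Net pay = $4,181.31 − $1,252.32 = $2,928.99

$2,928.99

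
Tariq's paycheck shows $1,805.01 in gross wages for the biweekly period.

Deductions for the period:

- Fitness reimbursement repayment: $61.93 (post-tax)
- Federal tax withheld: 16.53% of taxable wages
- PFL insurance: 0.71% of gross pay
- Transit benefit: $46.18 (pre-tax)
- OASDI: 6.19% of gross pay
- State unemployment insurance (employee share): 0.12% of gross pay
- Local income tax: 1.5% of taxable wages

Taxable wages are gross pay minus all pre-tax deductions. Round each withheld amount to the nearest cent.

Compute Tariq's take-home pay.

Transit benefit: $46.18
Taxable wages = $1,805.01 − $46.18 = $1,758.83
Federal tax withheld: $1,758.83 × 0.1653 = $290.73
Local income tax: $1,758.83 × 0.015 = $26.38
PFL insurance: $1,805.01 × 0.0071 = $12.82
State unemployment insurance (employee share): $1,805.01 × 0.0012 = $2.17
OASDI: $1,805.01 × 0.0619 = $111.73
Fitness reimbursement repayment: $61.93
Total deductions = $46.18 + $290.73 + $26.38 + $12.82 + $2.17 + $111.73 + $61.93 = $551.94
Net pay = $1,805.01 − $551.94 = $1,253.07

$1,253.07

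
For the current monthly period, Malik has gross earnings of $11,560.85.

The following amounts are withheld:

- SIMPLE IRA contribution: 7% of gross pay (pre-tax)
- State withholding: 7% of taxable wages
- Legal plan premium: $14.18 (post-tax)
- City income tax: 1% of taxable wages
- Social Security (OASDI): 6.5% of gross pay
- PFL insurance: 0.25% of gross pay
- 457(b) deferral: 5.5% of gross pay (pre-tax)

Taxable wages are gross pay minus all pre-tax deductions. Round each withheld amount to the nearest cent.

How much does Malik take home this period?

$8,511.94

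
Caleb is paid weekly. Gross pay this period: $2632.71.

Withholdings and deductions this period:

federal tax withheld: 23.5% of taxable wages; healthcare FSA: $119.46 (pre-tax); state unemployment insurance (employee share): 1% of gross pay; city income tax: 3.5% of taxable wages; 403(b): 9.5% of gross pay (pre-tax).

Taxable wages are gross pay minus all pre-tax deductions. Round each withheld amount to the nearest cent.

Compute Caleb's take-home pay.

Healthcare FSA: $119.46
403(b): $2632.71 × 0.095 = $250.11
Pre-tax total = $119.46 + $250.11 = $369.57
Taxable wages = $2632.71 − $369.57 = $2263.14
City income tax: $2263.14 × 0.035 = $79.21
Federal tax withheld: $2263.14 × 0.235 = $531.84
State unemployment insurance (employee share): $2632.71 × 0.01 = $26.33
Total deductions = $119.46 + $250.11 + $79.21 + $531.84 + $26.33 = $1006.95
Net pay = $2632.71 − $1006.95 = $1625.76

$1625.76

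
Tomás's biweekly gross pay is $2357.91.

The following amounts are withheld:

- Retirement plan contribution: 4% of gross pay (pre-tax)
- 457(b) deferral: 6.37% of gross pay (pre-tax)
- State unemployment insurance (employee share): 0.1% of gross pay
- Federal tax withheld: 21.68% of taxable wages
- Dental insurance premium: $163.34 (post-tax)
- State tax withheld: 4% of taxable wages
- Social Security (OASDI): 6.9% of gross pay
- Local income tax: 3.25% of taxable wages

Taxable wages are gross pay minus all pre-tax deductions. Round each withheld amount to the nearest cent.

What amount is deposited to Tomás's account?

457(b) deferral: $2357.91 × 0.0637 = $150.20
Retirement plan contribution: $2357.91 × 0.04 = $94.32
Pre-tax total = $150.20 + $94.32 = $244.52
Taxable wages = $2357.91 − $244.52 = $2113.39
State tax withheld: $2113.39 × 0.04 = $84.54
Federal tax withheld: $2113.39 × 0.2168 = $458.18
Local income tax: $2113.39 × 0.0325 = $68.69
State unemployment insurance (employee share): $2357.91 × 0.001 = $2.36
Social Security (OASDI): $2357.91 × 0.069 = $162.70
Dental insurance premium: $163.34
Total deductions = $150.20 + $94.32 + $84.54 + $458.18 + $68.69 + $2.36 + $162.70 + $163.34 = $1184.33
Net pay = $2357.91 − $1184.33 = $1173.58

$1173.58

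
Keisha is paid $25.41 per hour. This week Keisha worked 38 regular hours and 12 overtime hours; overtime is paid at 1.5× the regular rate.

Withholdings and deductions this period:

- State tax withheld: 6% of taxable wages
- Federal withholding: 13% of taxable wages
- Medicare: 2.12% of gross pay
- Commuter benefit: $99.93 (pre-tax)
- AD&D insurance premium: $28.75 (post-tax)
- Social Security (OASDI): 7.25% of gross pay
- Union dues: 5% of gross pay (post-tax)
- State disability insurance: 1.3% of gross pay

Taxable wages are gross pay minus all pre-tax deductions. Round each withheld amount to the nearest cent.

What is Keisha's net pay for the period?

$819.93

Regular pay: 38 × $25.41 = $965.58
Overtime pay: 12 × $25.41 × 1.5 = $457.38
Gross pay = $965.58 + $457.38 = $1,422.96
Commuter benefit: $99.93
Taxable wages = $1,422.96 − $99.93 = $1,323.03
State tax withheld: $1,323.03 × 0.06 = $79.38
Federal withholding: $1,323.03 × 0.13 = $171.99
Medicare: $1,422.96 × 0.0212 = $30.17
State disability insurance: $1,422.96 × 0.013 = $18.50
Social Security (OASDI): $1,422.96 × 0.0725 = $103.16
AD&D insurance premium: $28.75
Union dues: $1,422.96 × 0.05 = $71.15
Total deductions = $99.93 + $79.38 + $171.99 + $30.17 + $18.50 + $103.16 + $28.75 + $71.15 = $603.03
Net pay = $1,422.96 − $603.03 = $819.93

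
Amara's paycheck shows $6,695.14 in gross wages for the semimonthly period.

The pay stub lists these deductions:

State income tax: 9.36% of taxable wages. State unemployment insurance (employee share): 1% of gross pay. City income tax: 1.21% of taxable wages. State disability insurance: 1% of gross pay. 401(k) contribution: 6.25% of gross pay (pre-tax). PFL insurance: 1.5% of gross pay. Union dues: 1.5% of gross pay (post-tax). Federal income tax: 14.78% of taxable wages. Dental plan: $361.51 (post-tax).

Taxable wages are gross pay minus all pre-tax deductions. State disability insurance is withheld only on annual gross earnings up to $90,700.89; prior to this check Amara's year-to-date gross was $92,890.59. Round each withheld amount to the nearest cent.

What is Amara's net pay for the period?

$4,056.23

401(k) contribution: $6,695.14 × 0.0625 = $418.45
Taxable wages = $6,695.14 − $418.45 = $6,276.69
Federal income tax: $6,276.69 × 0.1478 = $927.69
State income tax: $6,276.69 × 0.0936 = $587.50
City income tax: $6,276.69 × 0.0121 = $75.95
State disability insurance: annual cap $90,700.89 already reached (YTD $92,890.59), so $0.00
State unemployment insurance (employee share): $6,695.14 × 0.01 = $66.95
PFL insurance: $6,695.14 × 0.015 = $100.43
Dental plan: $361.51
Union dues: $6,695.14 × 0.015 = $100.43
Total deductions = $418.45 + $927.69 + $587.50 + $75.95 + $0.00 + $66.95 + $100.43 + $361.51 + $100.43 = $2,638.91
Net pay = $6,695.14 − $2,638.91 = $4,056.23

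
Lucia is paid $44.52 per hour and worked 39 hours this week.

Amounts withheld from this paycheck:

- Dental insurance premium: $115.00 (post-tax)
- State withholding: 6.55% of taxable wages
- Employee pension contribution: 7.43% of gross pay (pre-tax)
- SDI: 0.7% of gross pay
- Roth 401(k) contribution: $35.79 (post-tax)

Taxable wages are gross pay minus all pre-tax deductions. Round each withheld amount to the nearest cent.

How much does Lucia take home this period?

$1339.05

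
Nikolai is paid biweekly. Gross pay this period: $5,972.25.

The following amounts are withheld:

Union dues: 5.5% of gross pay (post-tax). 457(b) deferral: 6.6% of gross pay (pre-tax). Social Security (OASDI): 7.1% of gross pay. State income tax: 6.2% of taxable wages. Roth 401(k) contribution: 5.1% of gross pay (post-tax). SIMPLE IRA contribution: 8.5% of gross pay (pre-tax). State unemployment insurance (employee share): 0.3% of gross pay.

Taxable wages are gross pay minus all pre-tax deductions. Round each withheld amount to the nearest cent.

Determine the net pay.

$3,681.07

SIMPLE IRA contribution: $5,972.25 × 0.085 = $507.64
457(b) deferral: $5,972.25 × 0.066 = $394.17
Pre-tax total = $507.64 + $394.17 = $901.81
Taxable wages = $5,972.25 − $901.81 = $5,070.44
State income tax: $5,070.44 × 0.062 = $314.37
State unemployment insurance (employee share): $5,972.25 × 0.003 = $17.92
Social Security (OASDI): $5,972.25 × 0.071 = $424.03
Roth 401(k) contribution: $5,972.25 × 0.051 = $304.58
Union dues: $5,972.25 × 0.055 = $328.47
Total deductions = $507.64 + $394.17 + $314.37 + $17.92 + $424.03 + $304.58 + $328.47 = $2,291.18
Net pay = $5,972.25 − $2,291.18 = $3,681.07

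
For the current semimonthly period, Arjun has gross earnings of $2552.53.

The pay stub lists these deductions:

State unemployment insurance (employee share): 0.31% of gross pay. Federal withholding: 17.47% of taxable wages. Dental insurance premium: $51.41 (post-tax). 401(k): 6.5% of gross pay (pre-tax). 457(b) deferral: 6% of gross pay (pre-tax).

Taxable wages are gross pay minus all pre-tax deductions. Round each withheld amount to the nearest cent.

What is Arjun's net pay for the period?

$1783.96

457(b) deferral: $2552.53 × 0.06 = $153.15
401(k): $2552.53 × 0.065 = $165.91
Pre-tax total = $153.15 + $165.91 = $319.06
Taxable wages = $2552.53 − $319.06 = $2233.47
Federal withholding: $2233.47 × 0.1747 = $390.19
State unemployment insurance (employee share): $2552.53 × 0.0031 = $7.91
Dental insurance premium: $51.41
Total deductions = $153.15 + $165.91 + $390.19 + $7.91 + $51.41 = $768.57
Net pay = $2552.53 − $768.57 = $1783.96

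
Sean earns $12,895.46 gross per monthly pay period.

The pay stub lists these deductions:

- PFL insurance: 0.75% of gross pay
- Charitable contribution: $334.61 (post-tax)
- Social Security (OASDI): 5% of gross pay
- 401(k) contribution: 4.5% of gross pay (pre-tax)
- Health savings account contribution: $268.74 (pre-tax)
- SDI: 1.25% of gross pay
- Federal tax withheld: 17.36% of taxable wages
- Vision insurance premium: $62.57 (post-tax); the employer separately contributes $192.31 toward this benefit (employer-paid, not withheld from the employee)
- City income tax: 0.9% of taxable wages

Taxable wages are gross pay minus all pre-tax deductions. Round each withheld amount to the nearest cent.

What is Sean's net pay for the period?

Health savings account contribution: $268.74
401(k) contribution: $12,895.46 × 0.045 = $580.30
Pre-tax total = $268.74 + $580.30 = $849.04
Taxable wages = $12,895.46 − $849.04 = $12,046.42
City income tax: $12,046.42 × 0.009 = $108.42
Federal tax withheld: $12,046.42 × 0.1736 = $2,091.26
Social Security (OASDI): $12,895.46 × 0.05 = $644.77
PFL insurance: $12,895.46 × 0.0075 = $96.72
SDI: $12,895.46 × 0.0125 = $161.19
Charitable contribution: $334.61
Vision insurance premium: $62.57
(Employer's $192.31 toward vision insurance premium is not withheld from the employee.)
Total deductions = $268.74 + $580.30 + $108.42 + $2,091.26 + $644.77 + $96.72 + $161.19 + $334.61 + $62.57 = $4,348.58
Net pay = $12,895.46 − $4,348.58 = $8,546.88

$8,546.88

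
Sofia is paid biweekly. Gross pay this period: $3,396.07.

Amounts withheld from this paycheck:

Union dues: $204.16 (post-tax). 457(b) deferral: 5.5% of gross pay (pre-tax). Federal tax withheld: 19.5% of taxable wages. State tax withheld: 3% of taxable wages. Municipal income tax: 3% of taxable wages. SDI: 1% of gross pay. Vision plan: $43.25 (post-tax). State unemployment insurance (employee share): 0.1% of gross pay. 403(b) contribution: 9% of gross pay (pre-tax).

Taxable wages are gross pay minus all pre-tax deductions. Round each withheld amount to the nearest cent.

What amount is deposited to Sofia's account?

$1,878.44

457(b) deferral: $3,396.07 × 0.055 = $186.78
403(b) contribution: $3,396.07 × 0.09 = $305.65
Pre-tax total = $186.78 + $305.65 = $492.43
Taxable wages = $3,396.07 − $492.43 = $2,903.64
Federal tax withheld: $2,903.64 × 0.195 = $566.21
State tax withheld: $2,903.64 × 0.03 = $87.11
Municipal income tax: $2,903.64 × 0.03 = $87.11
State unemployment insurance (employee share): $3,396.07 × 0.001 = $3.40
SDI: $3,396.07 × 0.01 = $33.96
Vision plan: $43.25
Union dues: $204.16
Total deductions = $186.78 + $305.65 + $566.21 + $87.11 + $87.11 + $3.40 + $33.96 + $43.25 + $204.16 = $1,517.63
Net pay = $3,396.07 − $1,517.63 = $1,878.44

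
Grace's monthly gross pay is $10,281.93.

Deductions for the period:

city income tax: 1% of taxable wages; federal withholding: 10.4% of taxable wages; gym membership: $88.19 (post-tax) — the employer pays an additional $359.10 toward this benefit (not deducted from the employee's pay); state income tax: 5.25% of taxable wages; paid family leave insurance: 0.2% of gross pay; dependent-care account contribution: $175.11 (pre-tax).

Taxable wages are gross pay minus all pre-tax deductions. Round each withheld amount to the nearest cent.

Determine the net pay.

Dependent-care account contribution: $175.11
Taxable wages = $10,281.93 − $175.11 = $10,106.82
City income tax: $10,106.82 × 0.01 = $101.07
Federal withholding: $10,106.82 × 0.104 = $1,051.11
State income tax: $10,106.82 × 0.0525 = $530.61
Paid family leave insurance: $10,281.93 × 0.002 = $20.56
Gym membership: $88.19
(Employer's $359.10 toward gym membership is not withheld from the employee.)
Total deductions = $175.11 + $101.07 + $1,051.11 + $530.61 + $20.56 + $88.19 = $1,966.65
Net pay = $10,281.93 − $1,966.65 = $8,315.28

$8,315.28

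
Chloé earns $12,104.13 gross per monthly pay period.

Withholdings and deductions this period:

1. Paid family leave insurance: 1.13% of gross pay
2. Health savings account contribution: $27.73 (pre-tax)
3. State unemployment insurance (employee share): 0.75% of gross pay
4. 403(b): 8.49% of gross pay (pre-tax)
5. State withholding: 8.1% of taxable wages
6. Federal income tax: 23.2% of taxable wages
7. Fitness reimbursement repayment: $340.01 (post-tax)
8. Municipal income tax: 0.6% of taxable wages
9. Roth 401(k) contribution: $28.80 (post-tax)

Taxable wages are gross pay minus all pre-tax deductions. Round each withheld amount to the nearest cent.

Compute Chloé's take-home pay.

$6,927.84

403(b): $12,104.13 × 0.0849 = $1,027.64
Health savings account contribution: $27.73
Pre-tax total = $1,027.64 + $27.73 = $1,055.37
Taxable wages = $12,104.13 − $1,055.37 = $11,048.76
State withholding: $11,048.76 × 0.081 = $894.95
Federal income tax: $11,048.76 × 0.232 = $2,563.31
Municipal income tax: $11,048.76 × 0.006 = $66.29
State unemployment insurance (employee share): $12,104.13 × 0.0075 = $90.78
Paid family leave insurance: $12,104.13 × 0.0113 = $136.78
Roth 401(k) contribution: $28.80
Fitness reimbursement repayment: $340.01
Total deductions = $1,027.64 + $27.73 + $894.95 + $2,563.31 + $66.29 + $90.78 + $136.78 + $28.80 + $340.01 = $5,176.29
Net pay = $12,104.13 − $5,176.29 = $6,927.84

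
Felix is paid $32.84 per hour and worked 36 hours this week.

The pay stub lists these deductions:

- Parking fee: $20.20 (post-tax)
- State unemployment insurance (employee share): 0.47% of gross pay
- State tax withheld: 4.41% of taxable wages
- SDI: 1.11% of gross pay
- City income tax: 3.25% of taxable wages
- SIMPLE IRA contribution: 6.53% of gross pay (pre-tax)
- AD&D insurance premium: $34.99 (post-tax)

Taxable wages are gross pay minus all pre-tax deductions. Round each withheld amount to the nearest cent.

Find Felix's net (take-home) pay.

Gross pay: 36 × $32.84 = $1182.24
SIMPLE IRA contribution: $1182.24 × 0.0653 = $77.20
Taxable wages = $1182.24 − $77.20 = $1105.04
City income tax: $1105.04 × 0.0325 = $35.91
State tax withheld: $1105.04 × 0.0441 = $48.73
State unemployment insurance (employee share): $1182.24 × 0.0047 = $5.56
SDI: $1182.24 × 0.0111 = $13.12
Parking fee: $20.20
AD&D insurance premium: $34.99
Total deductions = $77.20 + $35.91 + $48.73 + $5.56 + $13.12 + $20.20 + $34.99 = $235.71
Net pay = $1182.24 − $235.71 = $946.53

$946.53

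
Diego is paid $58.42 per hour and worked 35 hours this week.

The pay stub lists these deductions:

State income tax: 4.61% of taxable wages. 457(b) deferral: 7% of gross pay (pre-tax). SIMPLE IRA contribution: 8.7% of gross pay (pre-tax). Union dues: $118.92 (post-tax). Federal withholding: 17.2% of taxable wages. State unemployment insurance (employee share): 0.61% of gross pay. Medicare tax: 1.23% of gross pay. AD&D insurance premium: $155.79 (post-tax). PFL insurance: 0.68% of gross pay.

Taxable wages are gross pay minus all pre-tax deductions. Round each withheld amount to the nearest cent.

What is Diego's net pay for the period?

$1,021.52

Gross pay: 35 × $58.42 = $2,044.70
SIMPLE IRA contribution: $2,044.70 × 0.087 = $177.89
457(b) deferral: $2,044.70 × 0.07 = $143.13
Pre-tax total = $177.89 + $143.13 = $321.02
Taxable wages = $2,044.70 − $321.02 = $1,723.68
Federal withholding: $1,723.68 × 0.172 = $296.47
State income tax: $1,723.68 × 0.0461 = $79.46
State unemployment insurance (employee share): $2,044.70 × 0.0061 = $12.47
Medicare tax: $2,044.70 × 0.0123 = $25.15
PFL insurance: $2,044.70 × 0.0068 = $13.90
Union dues: $118.92
AD&D insurance premium: $155.79
Total deductions = $177.89 + $143.13 + $296.47 + $79.46 + $12.47 + $25.15 + $13.90 + $118.92 + $155.79 = $1,023.18
Net pay = $2,044.70 − $1,023.18 = $1,021.52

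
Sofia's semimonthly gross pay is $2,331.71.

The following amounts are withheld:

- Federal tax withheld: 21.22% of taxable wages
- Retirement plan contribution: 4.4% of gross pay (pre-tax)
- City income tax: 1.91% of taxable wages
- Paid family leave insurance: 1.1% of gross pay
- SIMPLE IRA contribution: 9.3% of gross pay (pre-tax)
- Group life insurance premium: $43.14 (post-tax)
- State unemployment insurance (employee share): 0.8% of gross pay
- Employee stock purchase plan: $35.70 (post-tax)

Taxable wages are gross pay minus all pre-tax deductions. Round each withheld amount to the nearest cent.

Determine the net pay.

$1,423.69

Retirement plan contribution: $2,331.71 × 0.044 = $102.60
SIMPLE IRA contribution: $2,331.71 × 0.093 = $216.85
Pre-tax total = $102.60 + $216.85 = $319.45
Taxable wages = $2,331.71 − $319.45 = $2,012.26
City income tax: $2,012.26 × 0.0191 = $38.43
Federal tax withheld: $2,012.26 × 0.2122 = $427.00
State unemployment insurance (employee share): $2,331.71 × 0.008 = $18.65
Paid family leave insurance: $2,331.71 × 0.011 = $25.65
Group life insurance premium: $43.14
Employee stock purchase plan: $35.70
Total deductions = $102.60 + $216.85 + $38.43 + $427.00 + $18.65 + $25.65 + $43.14 + $35.70 = $908.02
Net pay = $2,331.71 − $908.02 = $1,423.69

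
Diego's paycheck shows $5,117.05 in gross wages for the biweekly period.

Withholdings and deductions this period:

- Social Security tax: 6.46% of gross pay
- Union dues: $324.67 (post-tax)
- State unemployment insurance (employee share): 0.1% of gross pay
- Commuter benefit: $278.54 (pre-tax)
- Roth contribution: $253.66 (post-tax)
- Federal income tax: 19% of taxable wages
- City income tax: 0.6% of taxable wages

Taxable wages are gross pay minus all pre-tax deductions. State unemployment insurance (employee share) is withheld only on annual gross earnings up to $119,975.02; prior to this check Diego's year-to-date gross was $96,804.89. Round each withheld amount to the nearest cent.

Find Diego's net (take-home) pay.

Commuter benefit: $278.54
Taxable wages = $5,117.05 − $278.54 = $4,838.51
City income tax: $4,838.51 × 0.006 = $29.03
Federal income tax: $4,838.51 × 0.19 = $919.32
State unemployment insurance (employee share): cap not yet reached, full $5,117.05 is subject → $5,117.05 × 0.001 = $5.12
Social Security tax: $5,117.05 × 0.0646 = $330.56
Roth contribution: $253.66
Union dues: $324.67
Total deductions = $278.54 + $29.03 + $919.32 + $5.12 + $330.56 + $253.66 + $324.67 = $2,140.90
Net pay = $5,117.05 − $2,140.90 = $2,976.15

$2,976.15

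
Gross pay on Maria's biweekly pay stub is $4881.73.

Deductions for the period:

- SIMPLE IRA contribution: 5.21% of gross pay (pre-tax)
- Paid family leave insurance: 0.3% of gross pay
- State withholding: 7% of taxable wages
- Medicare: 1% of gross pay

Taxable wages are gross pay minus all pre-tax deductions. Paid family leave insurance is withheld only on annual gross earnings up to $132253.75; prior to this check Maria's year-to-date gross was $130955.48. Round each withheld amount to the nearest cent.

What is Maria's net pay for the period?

SIMPLE IRA contribution: $4881.73 × 0.0521 = $254.34
Taxable wages = $4881.73 − $254.34 = $4627.39
State withholding: $4627.39 × 0.07 = $323.92
Medicare: $4881.73 × 0.01 = $48.82
Paid family leave insurance: only $132253.75 − $130955.48 = $1298.27 of this check is subject → $1298.27 × 0.003 = $3.89
Total deductions = $254.34 + $323.92 + $48.82 + $3.89 = $630.97
Net pay = $4881.73 − $630.97 = $4250.76

$4250.76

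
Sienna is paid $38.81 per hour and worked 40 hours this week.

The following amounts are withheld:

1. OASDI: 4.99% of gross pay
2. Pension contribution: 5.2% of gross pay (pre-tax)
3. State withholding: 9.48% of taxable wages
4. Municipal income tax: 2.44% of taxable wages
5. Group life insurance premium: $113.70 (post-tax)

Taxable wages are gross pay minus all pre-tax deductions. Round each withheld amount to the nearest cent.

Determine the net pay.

$1,105.09

Gross pay: 40 × $38.81 = $1,552.40
Pension contribution: $1,552.40 × 0.052 = $80.72
Taxable wages = $1,552.40 − $80.72 = $1,471.68
State withholding: $1,471.68 × 0.0948 = $139.52
Municipal income tax: $1,471.68 × 0.0244 = $35.91
OASDI: $1,552.40 × 0.0499 = $77.46
Group life insurance premium: $113.70
Total deductions = $80.72 + $139.52 + $35.91 + $77.46 + $113.70 = $447.31
Net pay = $1,552.40 − $447.31 = $1,105.09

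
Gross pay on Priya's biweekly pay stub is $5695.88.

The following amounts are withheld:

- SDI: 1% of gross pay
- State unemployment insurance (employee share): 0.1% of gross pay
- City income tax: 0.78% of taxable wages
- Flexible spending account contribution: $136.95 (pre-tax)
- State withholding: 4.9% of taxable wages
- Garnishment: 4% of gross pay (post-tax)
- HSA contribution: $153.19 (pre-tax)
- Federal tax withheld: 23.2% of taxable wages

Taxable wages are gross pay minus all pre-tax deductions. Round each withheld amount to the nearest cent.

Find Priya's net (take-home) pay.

$3554.07

HSA contribution: $153.19
Flexible spending account contribution: $136.95
Pre-tax total = $153.19 + $136.95 = $290.14
Taxable wages = $5695.88 − $290.14 = $5405.74
Federal tax withheld: $5405.74 × 0.232 = $1254.13
State withholding: $5405.74 × 0.049 = $264.88
City income tax: $5405.74 × 0.0078 = $42.16
State unemployment insurance (employee share): $5695.88 × 0.001 = $5.70
SDI: $5695.88 × 0.01 = $56.96
Garnishment: $5695.88 × 0.04 = $227.84
Total deductions = $153.19 + $136.95 + $1254.13 + $264.88 + $42.16 + $5.70 + $56.96 + $227.84 = $2141.81
Net pay = $5695.88 − $2141.81 = $3554.07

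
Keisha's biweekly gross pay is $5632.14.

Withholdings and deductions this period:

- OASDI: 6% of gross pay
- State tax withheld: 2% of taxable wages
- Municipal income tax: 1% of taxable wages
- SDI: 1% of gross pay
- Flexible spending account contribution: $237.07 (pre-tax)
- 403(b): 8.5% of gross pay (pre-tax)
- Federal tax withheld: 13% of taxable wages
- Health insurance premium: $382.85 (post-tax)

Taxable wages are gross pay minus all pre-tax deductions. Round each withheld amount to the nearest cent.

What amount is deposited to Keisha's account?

$3352.63

Flexible spending account contribution: $237.07
403(b): $5632.14 × 0.085 = $478.73
Pre-tax total = $237.07 + $478.73 = $715.80
Taxable wages = $5632.14 − $715.80 = $4916.34
State tax withheld: $4916.34 × 0.02 = $98.33
Municipal income tax: $4916.34 × 0.01 = $49.16
Federal tax withheld: $4916.34 × 0.13 = $639.12
OASDI: $5632.14 × 0.06 = $337.93
SDI: $5632.14 × 0.01 = $56.32
Health insurance premium: $382.85
Total deductions = $237.07 + $478.73 + $98.33 + $49.16 + $639.12 + $337.93 + $56.32 + $382.85 = $2279.51
Net pay = $5632.14 − $2279.51 = $3352.63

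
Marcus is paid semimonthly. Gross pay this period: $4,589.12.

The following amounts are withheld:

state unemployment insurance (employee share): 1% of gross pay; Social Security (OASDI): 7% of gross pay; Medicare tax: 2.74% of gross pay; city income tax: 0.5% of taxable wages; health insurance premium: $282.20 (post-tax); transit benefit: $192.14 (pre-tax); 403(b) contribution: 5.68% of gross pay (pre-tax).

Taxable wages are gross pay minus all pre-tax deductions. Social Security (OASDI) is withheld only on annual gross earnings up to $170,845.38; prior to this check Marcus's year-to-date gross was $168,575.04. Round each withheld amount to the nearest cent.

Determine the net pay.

$3,502.89

403(b) contribution: $4,589.12 × 0.0568 = $260.66
Transit benefit: $192.14
Pre-tax total = $260.66 + $192.14 = $452.80
Taxable wages = $4,589.12 − $452.80 = $4,136.32
City income tax: $4,136.32 × 0.005 = $20.68
Medicare tax: $4,589.12 × 0.0274 = $125.74
Social Security (OASDI): only $170,845.38 − $168,575.04 = $2,270.34 of this check is subject → $2,270.34 × 0.07 = $158.92
State unemployment insurance (employee share): $4,589.12 × 0.01 = $45.89
Health insurance premium: $282.20
Total deductions = $260.66 + $192.14 + $20.68 + $125.74 + $158.92 + $45.89 + $282.20 = $1,086.23
Net pay = $4,589.12 − $1,086.23 = $3,502.89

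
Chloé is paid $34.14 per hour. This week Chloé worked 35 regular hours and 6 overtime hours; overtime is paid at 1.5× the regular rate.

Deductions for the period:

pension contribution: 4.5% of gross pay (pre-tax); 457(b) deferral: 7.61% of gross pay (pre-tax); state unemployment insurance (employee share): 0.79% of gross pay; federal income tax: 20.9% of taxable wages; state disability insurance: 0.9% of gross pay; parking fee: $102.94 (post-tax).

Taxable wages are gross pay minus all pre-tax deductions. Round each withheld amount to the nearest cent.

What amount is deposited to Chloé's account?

Regular pay: 35 × $34.14 = $1,194.90
Overtime pay: 6 × $34.14 × 1.5 = $307.26
Gross pay = $1,194.90 + $307.26 = $1,502.16
457(b) deferral: $1,502.16 × 0.0761 = $114.31
Pension contribution: $1,502.16 × 0.045 = $67.60
Pre-tax total = $114.31 + $67.60 = $181.91
Taxable wages = $1,502.16 − $181.91 = $1,320.25
Federal income tax: $1,320.25 × 0.209 = $275.93
State unemployment insurance (employee share): $1,502.16 × 0.0079 = $11.87
State disability insurance: $1,502.16 × 0.009 = $13.52
Parking fee: $102.94
Total deductions = $114.31 + $67.60 + $275.93 + $11.87 + $13.52 + $102.94 = $586.17
Net pay = $1,502.16 − $586.17 = $915.99

$915.99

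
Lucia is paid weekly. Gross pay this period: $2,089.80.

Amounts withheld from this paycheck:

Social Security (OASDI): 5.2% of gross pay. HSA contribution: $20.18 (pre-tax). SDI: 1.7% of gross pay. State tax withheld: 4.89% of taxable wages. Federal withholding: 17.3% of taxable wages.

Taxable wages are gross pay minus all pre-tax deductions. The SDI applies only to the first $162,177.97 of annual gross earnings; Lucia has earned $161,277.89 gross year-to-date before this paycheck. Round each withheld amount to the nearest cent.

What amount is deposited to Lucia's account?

$1,486.41

HSA contribution: $20.18
Taxable wages = $2,089.80 − $20.18 = $2,069.62
Federal withholding: $2,069.62 × 0.173 = $358.04
State tax withheld: $2,069.62 × 0.0489 = $101.20
Social Security (OASDI): $2,089.80 × 0.052 = $108.67
SDI: only $162,177.97 − $161,277.89 = $900.08 of this check is subject → $900.08 × 0.017 = $15.30
Total deductions = $20.18 + $358.04 + $101.20 + $108.67 + $15.30 = $603.39
Net pay = $2,089.80 − $603.39 = $1,486.41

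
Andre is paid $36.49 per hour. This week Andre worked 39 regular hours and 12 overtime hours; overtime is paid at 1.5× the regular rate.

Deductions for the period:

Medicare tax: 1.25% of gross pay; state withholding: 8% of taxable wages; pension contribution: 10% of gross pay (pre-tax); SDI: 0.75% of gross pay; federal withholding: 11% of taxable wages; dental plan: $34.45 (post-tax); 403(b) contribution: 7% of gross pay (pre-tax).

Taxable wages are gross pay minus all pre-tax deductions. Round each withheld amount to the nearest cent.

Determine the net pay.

$1,322.28

Regular pay: 39 × $36.49 = $1,423.11
Overtime pay: 12 × $36.49 × 1.5 = $656.82
Gross pay = $1,423.11 + $656.82 = $2,079.93
Pension contribution: $2,079.93 × 0.1 = $207.99
403(b) contribution: $2,079.93 × 0.07 = $145.60
Pre-tax total = $207.99 + $145.60 = $353.59
Taxable wages = $2,079.93 − $353.59 = $1,726.34
Federal withholding: $1,726.34 × 0.11 = $189.90
State withholding: $1,726.34 × 0.08 = $138.11
Medicare tax: $2,079.93 × 0.0125 = $26.00
SDI: $2,079.93 × 0.0075 = $15.60
Dental plan: $34.45
Total deductions = $207.99 + $145.60 + $189.90 + $138.11 + $26.00 + $15.60 + $34.45 = $757.65
Net pay = $2,079.93 − $757.65 = $1,322.28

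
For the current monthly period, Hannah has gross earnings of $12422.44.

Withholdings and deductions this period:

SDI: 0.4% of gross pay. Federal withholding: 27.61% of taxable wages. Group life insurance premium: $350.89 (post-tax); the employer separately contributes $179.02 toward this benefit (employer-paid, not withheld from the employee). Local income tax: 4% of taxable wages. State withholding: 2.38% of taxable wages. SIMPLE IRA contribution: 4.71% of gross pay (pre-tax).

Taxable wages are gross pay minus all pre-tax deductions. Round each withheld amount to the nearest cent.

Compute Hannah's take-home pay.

$7413.25

SIMPLE IRA contribution: $12422.44 × 0.0471 = $585.10
Taxable wages = $12422.44 − $585.10 = $11837.34
Local income tax: $11837.34 × 0.04 = $473.49
Federal withholding: $11837.34 × 0.2761 = $3268.29
State withholding: $11837.34 × 0.0238 = $281.73
SDI: $12422.44 × 0.004 = $49.69
Group life insurance premium: $350.89
(Employer's $179.02 toward group life insurance premium is not withheld from the employee.)
Total deductions = $585.10 + $473.49 + $3268.29 + $281.73 + $49.69 + $350.89 = $5009.19
Net pay = $12422.44 − $5009.19 = $7413.25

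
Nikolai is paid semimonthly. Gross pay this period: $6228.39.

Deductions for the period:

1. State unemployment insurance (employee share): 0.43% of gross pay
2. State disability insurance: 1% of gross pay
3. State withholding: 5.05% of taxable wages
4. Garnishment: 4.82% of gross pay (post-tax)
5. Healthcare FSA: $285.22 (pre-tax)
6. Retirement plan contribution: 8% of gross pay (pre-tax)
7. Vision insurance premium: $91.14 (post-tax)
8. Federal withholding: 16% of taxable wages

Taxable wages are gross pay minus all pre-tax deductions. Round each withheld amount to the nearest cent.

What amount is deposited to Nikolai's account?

Retirement plan contribution: $6228.39 × 0.08 = $498.27
Healthcare FSA: $285.22
Pre-tax total = $498.27 + $285.22 = $783.49
Taxable wages = $6228.39 − $783.49 = $5444.90
Federal withholding: $5444.90 × 0.16 = $871.18
State withholding: $5444.90 × 0.0505 = $274.97
State unemployment insurance (employee share): $6228.39 × 0.0043 = $26.78
State disability insurance: $6228.39 × 0.01 = $62.28
Vision insurance premium: $91.14
Garnishment: $6228.39 × 0.0482 = $300.21
Total deductions = $498.27 + $285.22 + $871.18 + $274.97 + $26.78 + $62.28 + $91.14 + $300.21 = $2410.05
Net pay = $6228.39 − $2410.05 = $3818.34

$3818.34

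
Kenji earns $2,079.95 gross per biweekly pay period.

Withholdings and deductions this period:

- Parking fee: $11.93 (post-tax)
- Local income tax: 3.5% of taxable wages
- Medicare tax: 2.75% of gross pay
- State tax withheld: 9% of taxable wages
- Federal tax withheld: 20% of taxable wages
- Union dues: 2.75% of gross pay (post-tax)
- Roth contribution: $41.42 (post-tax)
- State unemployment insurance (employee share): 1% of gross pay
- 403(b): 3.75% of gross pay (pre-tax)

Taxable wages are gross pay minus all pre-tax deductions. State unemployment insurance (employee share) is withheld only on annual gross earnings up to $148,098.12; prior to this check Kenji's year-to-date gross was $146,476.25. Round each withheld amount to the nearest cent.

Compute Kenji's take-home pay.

$1,167.34

403(b): $2,079.95 × 0.0375 = $78.00
Taxable wages = $2,079.95 − $78.00 = $2,001.95
State tax withheld: $2,001.95 × 0.09 = $180.18
Local income tax: $2,001.95 × 0.035 = $70.07
Federal tax withheld: $2,001.95 × 0.2 = $400.39
Medicare tax: $2,079.95 × 0.0275 = $57.20
State unemployment insurance (employee share): only $148,098.12 − $146,476.25 = $1,621.87 of this check is subject → $1,621.87 × 0.01 = $16.22
Union dues: $2,079.95 × 0.0275 = $57.20
Roth contribution: $41.42
Parking fee: $11.93
Total deductions = $78.00 + $180.18 + $70.07 + $400.39 + $57.20 + $16.22 + $57.20 + $41.42 + $11.93 = $912.61
Net pay = $2,079.95 − $912.61 = $1,167.34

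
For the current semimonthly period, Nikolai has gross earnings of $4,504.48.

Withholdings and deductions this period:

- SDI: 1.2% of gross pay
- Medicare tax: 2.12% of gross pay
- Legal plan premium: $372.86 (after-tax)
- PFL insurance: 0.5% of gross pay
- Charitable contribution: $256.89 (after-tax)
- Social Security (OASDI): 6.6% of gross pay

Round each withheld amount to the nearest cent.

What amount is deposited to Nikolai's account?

SDI: $4,504.48 × 0.012 = $54.05
Social Security (OASDI): $4,504.48 × 0.066 = $297.30
Medicare tax: $4,504.48 × 0.0212 = $95.49
PFL insurance: $4,504.48 × 0.005 = $22.52
Charitable contribution: $256.89
Legal plan premium: $372.86
Total deductions = $54.05 + $297.30 + $95.49 + $22.52 + $256.89 + $372.86 = $1,099.11
Net pay = $4,504.48 − $1,099.11 = $3,405.37

$3,405.37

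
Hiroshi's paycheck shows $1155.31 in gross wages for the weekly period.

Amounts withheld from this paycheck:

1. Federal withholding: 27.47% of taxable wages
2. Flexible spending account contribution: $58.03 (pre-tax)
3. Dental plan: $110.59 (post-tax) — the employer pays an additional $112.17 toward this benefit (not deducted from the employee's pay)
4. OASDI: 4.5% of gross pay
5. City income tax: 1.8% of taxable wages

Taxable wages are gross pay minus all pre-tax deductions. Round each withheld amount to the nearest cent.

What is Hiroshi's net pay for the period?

$613.53

Flexible spending account contribution: $58.03
Taxable wages = $1155.31 − $58.03 = $1097.28
Federal withholding: $1097.28 × 0.2747 = $301.42
City income tax: $1097.28 × 0.018 = $19.75
OASDI: $1155.31 × 0.045 = $51.99
Dental plan: $110.59
(Employer's $112.17 toward dental plan is not withheld from the employee.)
Total deductions = $58.03 + $301.42 + $19.75 + $51.99 + $110.59 = $541.78
Net pay = $1155.31 − $541.78 = $613.53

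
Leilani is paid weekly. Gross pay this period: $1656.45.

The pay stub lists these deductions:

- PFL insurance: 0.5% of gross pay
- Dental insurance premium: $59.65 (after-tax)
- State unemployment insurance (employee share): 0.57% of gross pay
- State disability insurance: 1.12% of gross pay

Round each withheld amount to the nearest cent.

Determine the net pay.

PFL insurance: $1656.45 × 0.005 = $8.28
State disability insurance: $1656.45 × 0.0112 = $18.55
State unemployment insurance (employee share): $1656.45 × 0.0057 = $9.44
Dental insurance premium: $59.65
Total deductions = $8.28 + $18.55 + $9.44 + $59.65 = $95.92
Net pay = $1656.45 − $95.92 = $1560.53

$1560.53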